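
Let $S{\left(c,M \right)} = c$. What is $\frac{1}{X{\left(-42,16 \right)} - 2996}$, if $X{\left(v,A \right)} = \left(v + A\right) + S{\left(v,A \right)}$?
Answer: $- \frac{1}{3064} \approx -0.00032637$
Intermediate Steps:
$X{\left(v,A \right)} = A + 2 v$ ($X{\left(v,A \right)} = \left(v + A\right) + v = \left(A + v\right) + v = A + 2 v$)
$\frac{1}{X{\left(-42,16 \right)} - 2996} = \frac{1}{\left(16 + 2 \left(-42\right)\right) - 2996} = \frac{1}{\left(16 - 84\right) - 2996} = \frac{1}{-68 - 2996} = \frac{1}{-3064} = - \frac{1}{3064}$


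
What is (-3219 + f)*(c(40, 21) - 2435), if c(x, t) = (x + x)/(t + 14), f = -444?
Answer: 62377227/7 ≈ 8.9110e+6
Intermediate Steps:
c(x, t) = 2*x/(14 + t) (c(x, t) = (2*x)/(14 + t) = 2*x/(14 + t))
(-3219 + f)*(c(40, 21) - 2435) = (-3219 - 444)*(2*40/(14 + 21) - 2435) = -3663*(2*40/35 - 2435) = -3663*(2*40*(1/35) - 2435) = -3663*(16/7 - 2435) = -3663*(-17029/7) = 62377227/7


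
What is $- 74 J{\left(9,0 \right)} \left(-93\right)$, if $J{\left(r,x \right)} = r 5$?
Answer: $309690$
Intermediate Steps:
$J{\left(r,x \right)} = 5 r$
$- 74 J{\left(9,0 \right)} \left(-93\right) = - 74 \cdot 5 \cdot 9 \left(-93\right) = \left(-74\right) 45 \left(-93\right) = \left(-3330\right) \left(-93\right) = 309690$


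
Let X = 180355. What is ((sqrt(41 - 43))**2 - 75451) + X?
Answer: 104902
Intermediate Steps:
((sqrt(41 - 43))**2 - 75451) + X = ((sqrt(41 - 43))**2 - 75451) + 180355 = ((sqrt(-2))**2 - 75451) + 180355 = ((I*sqrt(2))**2 - 75451) + 180355 = (-2 - 75451) + 180355 = -75453 + 180355 = 104902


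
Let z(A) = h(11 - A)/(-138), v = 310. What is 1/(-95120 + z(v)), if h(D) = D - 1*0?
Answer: -6/570707 ≈ -1.0513e-5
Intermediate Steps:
h(D) = D (h(D) = D + 0 = D)
z(A) = -11/138 + A/138 (z(A) = (11 - A)/(-138) = (11 - A)*(-1/138) = -11/138 + A/138)
1/(-95120 + z(v)) = 1/(-95120 + (-11/138 + (1/138)*310)) = 1/(-95120 + (-11/138 + 155/69)) = 1/(-95120 + 13/6) = 1/(-570707/6) = -6/570707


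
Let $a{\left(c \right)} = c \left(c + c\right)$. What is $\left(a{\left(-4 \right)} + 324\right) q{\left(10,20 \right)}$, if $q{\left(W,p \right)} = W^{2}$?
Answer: $35600$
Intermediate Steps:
$a{\left(c \right)} = 2 c^{2}$ ($a{\left(c \right)} = c 2 c = 2 c^{2}$)
$\left(a{\left(-4 \right)} + 324\right) q{\left(10,20 \right)} = \left(2 \left(-4\right)^{2} + 324\right) 10^{2} = \left(2 \cdot 16 + 324\right) 100 = \left(32 + 324\right) 100 = 356 \cdot 100 = 35600$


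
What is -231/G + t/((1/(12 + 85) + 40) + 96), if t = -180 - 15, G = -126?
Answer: 31633/79158 ≈ 0.39962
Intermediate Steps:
t = -195
-231/G + t/((1/(12 + 85) + 40) + 96) = -231/(-126) - 195/((1/(12 + 85) + 40) + 96) = -231*(-1/126) - 195/((1/97 + 40) + 96) = 11/6 - 195/((1/97 + 40) + 96) = 11/6 - 195/(3881/97 + 96) = 11/6 - 195/13193/97 = 11/6 - 195*97/13193 = 11/6 - 18915/13193 = 31633/79158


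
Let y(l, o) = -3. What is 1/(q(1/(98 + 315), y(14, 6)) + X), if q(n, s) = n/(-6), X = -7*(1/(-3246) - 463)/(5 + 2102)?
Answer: 28822857/44323889 ≈ 0.65028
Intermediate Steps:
X = 1502899/977046 (X = -7*(-1/3246 - 463)/2107 = -(-10520293)/(3246*2107) = -7*(-1502899/6839322) = 1502899/977046 ≈ 1.5382)
q(n, s) = -n/6
1/(q(1/(98 + 315), y(14, 6)) + X) = 1/(-1/(6*(98 + 315)) + 1502899/977046) = 1/(-⅙/413 + 1502899/977046) = 1/(-⅙*1/413 + 1502899/977046) = 1/(-1/2478 + 1502899/977046) = 1/(44323889/28822857) = 28822857/44323889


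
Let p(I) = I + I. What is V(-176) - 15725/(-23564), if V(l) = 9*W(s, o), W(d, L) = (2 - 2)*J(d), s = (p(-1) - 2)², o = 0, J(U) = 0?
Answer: 15725/23564 ≈ 0.66733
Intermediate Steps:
p(I) = 2*I
s = 16 (s = (2*(-1) - 2)² = (-2 - 2)² = (-4)² = 16)
W(d, L) = 0 (W(d, L) = (2 - 2)*0 = 0*0 = 0)
V(l) = 0 (V(l) = 9*0 = 0)
V(-176) - 15725/(-23564) = 0 - 15725/(-23564) = 0 - 15725*(-1)/23564 = 0 - 1*(-15725/23564) = 0 + 15725/23564 = 15725/23564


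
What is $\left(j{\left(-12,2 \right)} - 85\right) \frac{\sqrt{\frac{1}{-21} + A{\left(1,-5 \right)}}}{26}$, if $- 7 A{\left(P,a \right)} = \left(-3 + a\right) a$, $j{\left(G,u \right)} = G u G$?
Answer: $\frac{319 i \sqrt{21}}{78} \approx 18.742 i$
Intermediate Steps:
$j{\left(G,u \right)} = u G^{2}$
$A{\left(P,a \right)} = - \frac{a \left(-3 + a\right)}{7}$ ($A{\left(P,a \right)} = - \frac{\left(-3 + a\right) a}{7} = - \frac{a \left(-3 + a\right)}{7}$)
$\left(j{\left(-12,2 \right)} - 85\right) \frac{\sqrt{\frac{1}{-21} + A{\left(1,-5 \right)}}}{26} = \left(2 \left(-12\right)^{2} - 85\right) \frac{\sqrt{\frac{1}{-21} + \frac{1}{7} \left(-5\right) \left(3 - -5\right)}}{26} = \left(2 \cdot 144 - 85\right) \sqrt{- \frac{1}{21} + \frac{1}{7} \left(-5\right) \left(3 + 5\right)} \frac{1}{26} = \left(288 - 85\right) \sqrt{- \frac{1}{21} + \frac{1}{7} \left(-5\right) 8} \cdot \frac{1}{26} = 203 \sqrt{- \frac{1}{21} - \frac{40}{7}} \cdot \frac{1}{26} = 203 \sqrt{- \frac{121}{21}} \cdot \frac{1}{26} = 203 \frac{11 i \sqrt{21}}{21} \cdot \frac{1}{26} = 203 \frac{11 i \sqrt{21}}{546} = \frac{319 i \sqrt{21}}{78}$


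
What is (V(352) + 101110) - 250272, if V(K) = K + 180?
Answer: -148630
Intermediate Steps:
V(K) = 180 + K
(V(352) + 101110) - 250272 = ((180 + 352) + 101110) - 250272 = (532 + 101110) - 250272 = 101642 - 250272 = -148630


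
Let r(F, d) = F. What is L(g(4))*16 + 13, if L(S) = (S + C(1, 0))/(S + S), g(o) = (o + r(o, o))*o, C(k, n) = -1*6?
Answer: 39/2 ≈ 19.500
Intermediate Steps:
C(k, n) = -6
g(o) = 2*o² (g(o) = (o + o)*o = (2*o)*o = 2*o²)
L(S) = (-6 + S)/(2*S) (L(S) = (S - 6)/(S + S) = (-6 + S)/((2*S)) = (-6 + S)*(1/(2*S)) = (-6 + S)/(2*S))
L(g(4))*16 + 13 = ((-6 + 2*4²)/(2*((2*4²))))*16 + 13 = ((-6 + 2*16)/(2*((2*16))))*16 + 13 = ((½)*(-6 + 32)/32)*16 + 13 = ((½)*(1/32)*26)*16 + 13 = (13/32)*16 + 13 = 13/2 + 13 = 39/2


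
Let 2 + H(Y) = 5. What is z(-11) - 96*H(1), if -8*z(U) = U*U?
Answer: -2425/8 ≈ -303.13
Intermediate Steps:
z(U) = -U²/8 (z(U) = -U*U/8 = -U²/8)
H(Y) = 3 (H(Y) = -2 + 5 = 3)
z(-11) - 96*H(1) = -⅛*(-11)² - 96*3 = -⅛*121 - 288 = -121/8 - 288 = -2425/8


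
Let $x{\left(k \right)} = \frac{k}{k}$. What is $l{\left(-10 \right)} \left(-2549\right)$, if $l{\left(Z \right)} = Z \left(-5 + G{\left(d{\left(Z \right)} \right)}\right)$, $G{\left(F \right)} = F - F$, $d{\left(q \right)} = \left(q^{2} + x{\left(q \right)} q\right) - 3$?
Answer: $-127450$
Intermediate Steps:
$x{\left(k \right)} = 1$
$d{\left(q \right)} = -3 + q + q^{2}$ ($d{\left(q \right)} = \left(q^{2} + 1 q\right) - 3 = \left(q^{2} + q\right) - 3 = \left(q + q^{2}\right) - 3 = -3 + q + q^{2}$)
$G{\left(F \right)} = 0$
$l{\left(Z \right)} = - 5 Z$ ($l{\left(Z \right)} = Z \left(-5 + 0\right) = Z \left(-5\right) = - 5 Z$)
$l{\left(-10 \right)} \left(-2549\right) = \left(-5\right) \left(-10\right) \left(-2549\right) = 50 \left(-2549\right) = -127450$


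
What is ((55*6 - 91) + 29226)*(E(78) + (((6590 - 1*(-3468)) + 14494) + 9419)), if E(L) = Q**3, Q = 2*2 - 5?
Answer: 1000926050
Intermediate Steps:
Q = -1 (Q = 4 - 5 = -1)
E(L) = -1 (E(L) = (-1)**3 = -1)
((55*6 - 91) + 29226)*(E(78) + (((6590 - 1*(-3468)) + 14494) + 9419)) = ((55*6 - 91) + 29226)*(-1 + (((6590 - 1*(-3468)) + 14494) + 9419)) = ((330 - 91) + 29226)*(-1 + (((6590 + 3468) + 14494) + 9419)) = (239 + 29226)*(-1 + ((10058 + 14494) + 9419)) = 29465*(-1 + (24552 + 9419)) = 29465*(-1 + 33971) = 29465*33970 = 1000926050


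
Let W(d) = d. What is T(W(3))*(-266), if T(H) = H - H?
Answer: 0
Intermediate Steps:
T(H) = 0
T(W(3))*(-266) = 0*(-266) = 0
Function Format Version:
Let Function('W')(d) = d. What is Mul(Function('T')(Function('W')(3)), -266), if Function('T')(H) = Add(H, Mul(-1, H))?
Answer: 0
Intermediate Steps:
Function('T')(H) = 0
Mul(Function('T')(Function('W')(3)), -266) = Mul(0, -266) = 0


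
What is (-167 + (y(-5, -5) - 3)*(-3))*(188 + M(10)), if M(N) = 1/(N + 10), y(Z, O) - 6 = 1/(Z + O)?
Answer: -6608077/200 ≈ -33040.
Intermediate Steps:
y(Z, O) = 6 + 1/(O + Z) (y(Z, O) = 6 + 1/(Z + O) = 6 + 1/(O + Z))
M(N) = 1/(10 + N)
(-167 + (y(-5, -5) - 3)*(-3))*(188 + M(10)) = (-167 + ((1 + 6*(-5) + 6*(-5))/(-5 - 5) - 3)*(-3))*(188 + 1/(10 + 10)) = (-167 + ((1 - 30 - 30)/(-10) - 3)*(-3))*(188 + 1/20) = (-167 + (-⅒*(-59) - 3)*(-3))*(188 + 1/20) = (-167 + (59/10 - 3)*(-3))*(3761/20) = (-167 + (29/10)*(-3))*(3761/20) = (-167 - 87/10)*(3761/20) = -1757/10*3761/20 = -6608077/200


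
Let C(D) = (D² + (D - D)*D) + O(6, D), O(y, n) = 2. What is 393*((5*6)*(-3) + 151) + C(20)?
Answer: 24375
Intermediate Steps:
C(D) = 2 + D² (C(D) = (D² + (D - D)*D) + 2 = (D² + 0*D) + 2 = (D² + 0) + 2 = D² + 2 = 2 + D²)
393*((5*6)*(-3) + 151) + C(20) = 393*((5*6)*(-3) + 151) + (2 + 20²) = 393*(30*(-3) + 151) + (2 + 400) = 393*(-90 + 151) + 402 = 393*61 + 402 = 23973 + 402 = 24375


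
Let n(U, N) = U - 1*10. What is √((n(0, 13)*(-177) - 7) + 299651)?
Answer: √301414 ≈ 549.01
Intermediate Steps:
n(U, N) = -10 + U (n(U, N) = U - 10 = -10 + U)
√((n(0, 13)*(-177) - 7) + 299651) = √(((-10 + 0)*(-177) - 7) + 299651) = √((-10*(-177) - 7) + 299651) = √((1770 - 7) + 299651) = √(1763 + 299651) = √301414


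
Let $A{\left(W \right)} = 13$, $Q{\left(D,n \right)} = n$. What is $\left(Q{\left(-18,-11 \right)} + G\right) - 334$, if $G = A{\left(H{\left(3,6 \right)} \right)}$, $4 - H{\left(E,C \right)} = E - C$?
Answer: $-332$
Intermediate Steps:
$H{\left(E,C \right)} = 4 + C - E$ ($H{\left(E,C \right)} = 4 - \left(E - C\right) = 4 + \left(C - E\right) = 4 + C - E$)
$G = 13$
$\left(Q{\left(-18,-11 \right)} + G\right) - 334 = \left(-11 + 13\right) - 334 = 2 - 334 = -332$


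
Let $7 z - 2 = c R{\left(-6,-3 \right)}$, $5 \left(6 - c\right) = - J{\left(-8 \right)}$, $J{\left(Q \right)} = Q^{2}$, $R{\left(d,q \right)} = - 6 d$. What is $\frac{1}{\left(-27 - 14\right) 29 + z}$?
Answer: $- \frac{35}{38221} \approx -0.00091573$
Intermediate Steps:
$c = \frac{94}{5}$ ($c = 6 - \frac{\left(-1\right) \left(-8\right)^{2}}{5} = 6 - \frac{\left(-1\right) 64}{5} = 6 - - \frac{64}{5} = 6 + \frac{64}{5} = \frac{94}{5} \approx 18.8$)
$z = \frac{3394}{35}$ ($z = \frac{2}{7} + \frac{\frac{94}{5} \left(\left(-6\right) \left(-6\right)\right)}{7} = \frac{2}{7} + \frac{\frac{94}{5} \cdot 36}{7} = \frac{2}{7} + \frac{1}{7} \cdot \frac{3384}{5} = \frac{2}{7} + \frac{3384}{35} = \frac{3394}{35} \approx 96.971$)
$\frac{1}{\left(-27 - 14\right) 29 + z} = \frac{1}{\left(-27 - 14\right) 29 + \frac{3394}{35}} = \frac{1}{\left(-41\right) 29 + \frac{3394}{35}} = \frac{1}{-1189 + \frac{3394}{35}} = \frac{1}{- \frac{38221}{35}} = - \frac{35}{38221}$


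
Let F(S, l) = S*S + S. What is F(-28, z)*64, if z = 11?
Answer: 48384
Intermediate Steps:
F(S, l) = S + S² (F(S, l) = S² + S = S + S²)
F(-28, z)*64 = -28*(1 - 28)*64 = -28*(-27)*64 = 756*64 = 48384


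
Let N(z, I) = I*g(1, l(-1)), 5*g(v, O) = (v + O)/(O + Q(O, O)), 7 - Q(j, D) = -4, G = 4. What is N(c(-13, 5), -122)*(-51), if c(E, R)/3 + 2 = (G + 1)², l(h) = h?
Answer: 0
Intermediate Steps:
Q(j, D) = 11 (Q(j, D) = 7 - 1*(-4) = 7 + 4 = 11)
c(E, R) = 69 (c(E, R) = -6 + 3*(4 + 1)² = -6 + 3*5² = -6 + 3*25 = -6 + 75 = 69)
g(v, O) = (O + v)/(5*(11 + O)) (g(v, O) = ((v + O)/(O + 11))/5 = ((O + v)/(11 + O))/5 = (O + v)/(5*(11 + O)))
N(z, I) = 0 (N(z, I) = I*((-1 + 1)/(5*(11 - 1))) = I*((⅕)*0/10) = I*((⅕)*(⅒)*0) = I*0 = 0)
N(c(-13, 5), -122)*(-51) = 0*(-51) = 0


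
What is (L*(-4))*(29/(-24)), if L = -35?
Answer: -1015/6 ≈ -169.17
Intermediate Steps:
(L*(-4))*(29/(-24)) = (-35*(-4))*(29/(-24)) = 140*(29*(-1/24)) = 140*(-29/24) = -1015/6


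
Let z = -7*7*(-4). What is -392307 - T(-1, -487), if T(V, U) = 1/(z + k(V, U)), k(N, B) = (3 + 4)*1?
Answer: -79638322/203 ≈ -3.9231e+5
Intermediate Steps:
k(N, B) = 7 (k(N, B) = 7*1 = 7)
z = 196 (z = -49*(-4) = 196)
T(V, U) = 1/203 (T(V, U) = 1/(196 + 7) = 1/203)
-392307 - T(-1, -487) = -392307 - 1*1/203 = -392307 - 1/203 = -79638322/203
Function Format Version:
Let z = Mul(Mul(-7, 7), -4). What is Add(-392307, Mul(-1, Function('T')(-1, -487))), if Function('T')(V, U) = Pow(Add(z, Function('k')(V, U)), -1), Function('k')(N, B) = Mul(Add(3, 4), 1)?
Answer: Rational(-79638322, 203) ≈ -3.9231e+5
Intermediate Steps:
Function('k')(N, B) = 7 (Function('k')(N, B) = Mul(7, 1) = 7)
z = 196 (z = Mul(-49, -4) = 196)
Function('T')(V, U) = Rational(1, 203) (Function('T')(V, U) = Pow(Add(196, 7), -1) = Pow(203, -1) = Rational(1, 203))
Add(-392307, Mul(-1, Function('T')(-1, -487))) = Add(-392307, Mul(-1, Rational(1, 203))) = Add(-392307, Rational(-1, 203)) = Rational(-79638322, 203)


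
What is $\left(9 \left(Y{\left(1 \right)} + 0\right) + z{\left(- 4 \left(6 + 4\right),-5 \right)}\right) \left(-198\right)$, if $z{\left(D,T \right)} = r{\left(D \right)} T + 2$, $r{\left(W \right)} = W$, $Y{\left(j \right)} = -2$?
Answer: $-36432$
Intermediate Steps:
$z{\left(D,T \right)} = 2 + D T$ ($z{\left(D,T \right)} = D T + 2 = 2 + D T$)
$\left(9 \left(Y{\left(1 \right)} + 0\right) + z{\left(- 4 \left(6 + 4\right),-5 \right)}\right) \left(-198\right) = \left(9 \left(-2 + 0\right) + \left(2 + - 4 \left(6 + 4\right) \left(-5\right)\right)\right) \left(-198\right) = \left(9 \left(-2\right) + \left(2 + \left(-4\right) 10 \left(-5\right)\right)\right) \left(-198\right) = \left(-18 + \left(2 - -200\right)\right) \left(-198\right) = \left(-18 + \left(2 + 200\right)\right) \left(-198\right) = \left(-18 + 202\right) \left(-198\right) = 184 \left(-198\right) = -36432$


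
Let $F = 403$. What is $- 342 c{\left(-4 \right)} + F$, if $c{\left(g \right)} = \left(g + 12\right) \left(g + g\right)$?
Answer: $22291$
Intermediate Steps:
$c{\left(g \right)} = 2 g \left(12 + g\right)$ ($c{\left(g \right)} = \left(12 + g\right) 2 g = 2 g \left(12 + g\right)$)
$- 342 c{\left(-4 \right)} + F = - 342 \cdot 2 \left(-4\right) \left(12 - 4\right) + 403 = - 342 \cdot 2 \left(-4\right) 8 + 403 = \left(-342\right) \left(-64\right) + 403 = 21888 + 403 = 22291$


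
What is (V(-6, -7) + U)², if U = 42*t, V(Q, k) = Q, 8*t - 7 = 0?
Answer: 15129/16 ≈ 945.56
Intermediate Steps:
t = 7/8 (t = 7/8 + (⅛)*0 = 7/8 + 0 = 7/8 ≈ 0.87500)
U = 147/4 (U = 42*(7/8) = 147/4 ≈ 36.750)
(V(-6, -7) + U)² = (-6 + 147/4)² = (123/4)² = 15129/16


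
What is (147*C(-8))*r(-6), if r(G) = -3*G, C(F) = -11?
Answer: -29106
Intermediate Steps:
(147*C(-8))*r(-6) = (147*(-11))*(-3*(-6)) = -1617*18 = -29106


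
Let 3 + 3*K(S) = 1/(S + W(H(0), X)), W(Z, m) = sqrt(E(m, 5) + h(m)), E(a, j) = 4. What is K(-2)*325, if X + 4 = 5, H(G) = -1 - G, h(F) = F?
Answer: -325/3 + 325*sqrt(5)/3 ≈ 133.91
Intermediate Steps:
X = 1 (X = -4 + 5 = 1)
W(Z, m) = sqrt(4 + m)
K(S) = -1 + 1/(3*(S + sqrt(5))) (K(S) = -1 + 1/(3*(S + sqrt(4 + 1))) = -1 + 1/(3*(S + sqrt(5))))
K(-2)*325 = ((1/3 - 1*(-2) - sqrt(5))/(-2 + sqrt(5)))*325 = ((1/3 + 2 - sqrt(5))/(-2 + sqrt(5)))*325 = ((7/3 - sqrt(5))/(-2 + sqrt(5)))*325 = 325*(7/3 - sqrt(5))/(-2 + sqrt(5))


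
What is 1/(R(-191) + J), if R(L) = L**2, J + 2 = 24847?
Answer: 1/61326 ≈ 1.6306e-5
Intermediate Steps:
J = 24845 (J = -2 + 24847 = 24845)
1/(R(-191) + J) = 1/((-191)**2 + 24845) = 1/(36481 + 24845) = 1/61326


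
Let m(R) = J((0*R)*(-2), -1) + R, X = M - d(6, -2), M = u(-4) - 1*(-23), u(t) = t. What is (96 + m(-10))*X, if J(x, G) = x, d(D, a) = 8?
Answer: 946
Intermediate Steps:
M = 19 (M = -4 - 1*(-23) = -4 + 23 = 19)
X = 11 (X = 19 - 1*8 = 19 - 8 = 11)
m(R) = R (m(R) = (0*R)*(-2) + R = 0*(-2) + R = 0 + R = R)
(96 + m(-10))*X = (96 - 10)*11 = 86*11 = 946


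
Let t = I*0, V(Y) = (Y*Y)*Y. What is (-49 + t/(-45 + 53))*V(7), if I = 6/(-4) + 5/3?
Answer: -16807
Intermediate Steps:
I = 1/6 (I = 6*(-1/4) + 5*(1/3) = -3/2 + 5/3 = 1/6 ≈ 0.16667)
V(Y) = Y**3 (V(Y) = Y**2*Y = Y**3)
t = 0 (t = (1/6)*0 = 0)
(-49 + t/(-45 + 53))*V(7) = (-49 + 0/(-45 + 53))*7**3 = (-49 + 0/8)*343 = (-49 + 0*(1/8))*343 = (-49 + 0)*343 = -49*343 = -16807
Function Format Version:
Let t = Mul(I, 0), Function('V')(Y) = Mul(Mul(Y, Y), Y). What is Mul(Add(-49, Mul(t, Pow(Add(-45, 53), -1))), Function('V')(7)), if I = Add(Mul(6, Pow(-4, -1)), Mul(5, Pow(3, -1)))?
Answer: -16807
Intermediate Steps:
I = Rational(1, 6) (I = Add(Mul(6, Rational(-1, 4)), Mul(5, Rational(1, 3))) = Add(Rational(-3, 2), Rational(5, 3)) = Rational(1, 6) ≈ 0.16667)
Function('V')(Y) = Pow(Y, 3) (Function('V')(Y) = Mul(Pow(Y, 2), Y) = Pow(Y, 3))
t = 0 (t = Mul(Rational(1, 6), 0) = 0)
Mul(Add(-49, Mul(t, Pow(Add(-45, 53), -1))), Function('V')(7)) = Mul(Add(-49, Mul(0, Pow(Add(-45, 53), -1))), Pow(7, 3)) = Mul(Add(-49, Mul(0, Pow(8, -1))), 343) = Mul(Add(-49, Mul(0, Rational(1, 8))), 343) = Mul(Add(-49, 0), 343) = Mul(-49, 343) = -16807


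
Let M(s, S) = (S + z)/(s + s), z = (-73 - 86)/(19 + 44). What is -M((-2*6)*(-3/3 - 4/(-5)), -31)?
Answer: 440/63 ≈ 6.9841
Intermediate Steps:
z = -53/21 (z = -159/63 = -159*1/63 = -53/21 ≈ -2.5238)
M(s, S) = (-53/21 + S)/(2*s) (M(s, S) = (S - 53/21)/(s + s) = (-53/21 + S)/((2*s)) = (-53/21 + S)*(1/(2*s)) = (-53/21 + S)/(2*s))
-M((-2*6)*(-3/3 - 4/(-5)), -31) = -(-53 + 21*(-31))/(42*((-2*6)*(-3/3 - 4/(-5)))) = -(-53 - 651)/(42*((-12*(-3*1/3 - 4*(-1/5))))) = -(-704)/(42*((-12*(-1 + 4/5)))) = -(-704)/(42*((-12*(-1/5)))) = -(-704)/(42*12/5) = -5*(-704)/(42*12) = -1*(-440/63) = 440/63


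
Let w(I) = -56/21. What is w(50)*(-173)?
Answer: 1384/3 ≈ 461.33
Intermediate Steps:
w(I) = -8/3 (w(I) = -56*1/21 = -8/3)
w(50)*(-173) = -8/3*(-173) = 1384/3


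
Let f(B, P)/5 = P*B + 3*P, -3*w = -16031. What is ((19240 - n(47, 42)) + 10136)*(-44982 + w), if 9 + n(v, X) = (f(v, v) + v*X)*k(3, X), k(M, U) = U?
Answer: 21683080015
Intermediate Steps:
w = 16031/3 (w = -1/3*(-16031) = 16031/3 ≈ 5343.7)
f(B, P) = 15*P + 5*B*P (f(B, P) = 5*(P*B + 3*P) = 5*(B*P + 3*P) = 5*(3*P + B*P) = 15*P + 5*B*P)
n(v, X) = -9 + X*(X*v + 5*v*(3 + v)) (n(v, X) = -9 + (5*v*(3 + v) + v*X)*X = -9 + (5*v*(3 + v) + X*v)*X = -9 + (X*v + 5*v*(3 + v))*X = -9 + X*(X*v + 5*v*(3 + v)))
((19240 - n(47, 42)) + 10136)*(-44982 + w) = ((19240 - (-9 + 47*42**2 + 5*42*47*(3 + 47))) + 10136)*(-44982 + 16031/3) = ((19240 - (-9 + 47*1764 + 5*42*47*50)) + 10136)*(-118915/3) = ((19240 - (-9 + 82908 + 493500)) + 10136)*(-118915/3) = ((19240 - 1*576399) + 10136)*(-118915/3) = ((19240 - 576399) + 10136)*(-118915/3) = (-557159 + 10136)*(-118915/3) = -547023*(-118915/3) = 21683080015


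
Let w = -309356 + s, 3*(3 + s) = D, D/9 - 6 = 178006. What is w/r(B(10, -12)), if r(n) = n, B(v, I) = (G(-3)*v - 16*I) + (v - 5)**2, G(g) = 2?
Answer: 224677/237 ≈ 948.00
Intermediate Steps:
D = 1602108 (D = 54 + 9*178006 = 54 + 1602054 = 1602108)
s = 534033 (s = -3 + (1/3)*1602108 = -3 + 534036 = 534033)
w = 224677 (w = -309356 + 534033 = 224677)
B(v, I) = (-5 + v)**2 - 16*I + 2*v (B(v, I) = (2*v - 16*I) + (v - 5)**2 = (-16*I + 2*v) + (-5 + v)**2 = (-5 + v)**2 - 16*I + 2*v)
w/r(B(10, -12)) = 224677/((-5 + 10)**2 - 16*(-12) + 2*10) = 224677/(5**2 + 192 + 20) = 224677/(25 + 192 + 20) = 224677/237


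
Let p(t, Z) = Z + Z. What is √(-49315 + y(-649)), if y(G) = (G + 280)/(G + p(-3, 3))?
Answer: 2*I*√5097250042/643 ≈ 222.07*I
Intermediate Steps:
p(t, Z) = 2*Z
y(G) = (280 + G)/(6 + G) (y(G) = (G + 280)/(G + 2*3) = (280 + G)/(G + 6) = (280 + G)/(6 + G))
√(-49315 + y(-649)) = √(-49315 + (280 - 649)/(6 - 649)) = √(-49315 - 369/(-643)) = √(-49315 - 1/643*(-369)) = √(-49315 + 369/643) = √(-31709176/643) = 2*I*√5097250042/643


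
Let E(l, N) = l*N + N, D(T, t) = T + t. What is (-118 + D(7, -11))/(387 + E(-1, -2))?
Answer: -122/387 ≈ -0.31525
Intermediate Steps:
E(l, N) = N + N*l (E(l, N) = N*l + N = N + N*l)
(-118 + D(7, -11))/(387 + E(-1, -2)) = (-118 + (7 - 11))/(387 - 2*(1 - 1)) = (-118 - 4)/(387 - 2*0) = -122/(387 + 0) = -122/387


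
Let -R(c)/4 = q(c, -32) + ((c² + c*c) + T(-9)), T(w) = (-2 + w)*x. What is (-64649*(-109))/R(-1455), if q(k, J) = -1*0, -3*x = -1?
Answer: -21140223/50808556 ≈ -0.41608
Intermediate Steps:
x = ⅓ (x = -⅓*(-1) = ⅓ ≈ 0.33333)
q(k, J) = 0
T(w) = -⅔ + w/3 (T(w) = (-2 + w)*(⅓) = -⅔ + w/3)
R(c) = 44/3 - 8*c² (R(c) = -4*(0 + ((c² + c*c) + (-⅔ + (⅓)*(-9)))) = -4*(0 + ((c² + c²) + (-⅔ - 3))) = -4*(0 + (2*c² - 11/3)) = -4*(0 + (-11/3 + 2*c²)) = -4*(-11/3 + 2*c²) = 44/3 - 8*c²)
(-64649*(-109))/R(-1455) = (-64649*(-109))/(44/3 - 8*(-1455)²) = 7046741/(44/3 - 8*2117025) = 7046741/(44/3 - 16936200) = 7046741/(-50808556/3) = 7046741*(-3/50808556) = -21140223/50808556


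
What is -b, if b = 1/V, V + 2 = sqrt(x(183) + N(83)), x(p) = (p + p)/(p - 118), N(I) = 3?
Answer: -130/301 - sqrt(36465)/301 ≈ -1.0663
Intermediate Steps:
x(p) = 2*p/(-118 + p) (x(p) = (2*p)/(-118 + p) = 2*p/(-118 + p))
V = -2 + sqrt(36465)/65 (V = -2 + sqrt(2*183/(-118 + 183) + 3) = -2 + sqrt(2*183/65 + 3) = -2 + sqrt(2*183*(1/65) + 3) = -2 + sqrt(366/65 + 3) = -2 + sqrt(561/65) = -2 + sqrt(36465)/65 ≈ 0.93782)
b = 1/(-2 + sqrt(36465)/65) ≈ 1.0663
-b = -(130/301 + sqrt(36465)/301) = -130/301 - sqrt(36465)/301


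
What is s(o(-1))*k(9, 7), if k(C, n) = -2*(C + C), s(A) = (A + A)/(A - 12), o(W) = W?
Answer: -72/13 ≈ -5.5385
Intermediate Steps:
s(A) = 2*A/(-12 + A) (s(A) = (2*A)/(-12 + A) = 2*A/(-12 + A))
k(C, n) = -4*C
s(o(-1))*k(9, 7) = (2*(-1)/(-12 - 1))*(-4*9) = (2*(-1)/(-13))*(-36) = (2*(-1)*(-1/13))*(-36) = (2/13)*(-36) = -72/13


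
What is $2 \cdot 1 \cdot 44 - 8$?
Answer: $80$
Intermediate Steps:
$2 \cdot 1 \cdot 44 - 8 = 2 \cdot 44 - 8 = 88 - 8 = 80$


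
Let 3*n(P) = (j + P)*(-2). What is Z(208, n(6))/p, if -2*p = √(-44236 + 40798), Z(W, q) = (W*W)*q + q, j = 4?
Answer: -865300*I*√382/1719 ≈ -9838.4*I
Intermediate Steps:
n(P) = -8/3 - 2*P/3 (n(P) = ((4 + P)*(-2))/3 = (-8 - 2*P)/3 = -8/3 - 2*P/3)
Z(W, q) = q + q*W² (Z(W, q) = W²*q + q = q*W² + q = q + q*W²)
p = -3*I*√382/2 (p = -√(-44236 + 40798)/2 = -3*I*√382/2 ≈ -29.317*I)
Z(208, n(6))/p = ((-8/3 - ⅔*6)*(1 + 208²))/((-3*I*√382/2)) = ((-8/3 - 4)*(1 + 43264))*(I*√382/573) = (-20/3*43265)*(I*√382/573) = -865300*I*√382/1719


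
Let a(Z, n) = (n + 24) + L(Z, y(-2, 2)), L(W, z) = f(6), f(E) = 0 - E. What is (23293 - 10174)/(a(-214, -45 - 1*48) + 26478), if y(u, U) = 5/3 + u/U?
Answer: 4373/8801 ≈ 0.49688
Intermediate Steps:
f(E) = -E
y(u, U) = 5/3 + u/U (y(u, U) = 5*(1/3) + u/U = 5/3 + u/U)
L(W, z) = -6 (L(W, z) = -1*6 = -6)
a(Z, n) = 18 + n (a(Z, n) = (n + 24) - 6 = (24 + n) - 6 = 18 + n)
(23293 - 10174)/(a(-214, -45 - 1*48) + 26478) = (23293 - 10174)/((18 + (-45 - 1*48)) + 26478) = 13119/((18 + (-45 - 48)) + 26478) = 13119/((18 - 93) + 26478) = 13119/(-75 + 26478) = 13119/26403 = 13119*(1/26403) = 4373/8801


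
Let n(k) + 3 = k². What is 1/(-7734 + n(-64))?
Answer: -1/3641 ≈ -0.00027465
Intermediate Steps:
n(k) = -3 + k²
1/(-7734 + n(-64)) = 1/(-7734 + (-3 + (-64)²)) = 1/(-7734 + (-3 + 4096)) = 1/(-7734 + 4093) = 1/(-3641) = -1/3641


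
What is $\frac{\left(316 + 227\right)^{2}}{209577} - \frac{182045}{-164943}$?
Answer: $\frac{28928574524}{11522753037} \approx 2.5106$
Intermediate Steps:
$\frac{\left(316 + 227\right)^{2}}{209577} - \frac{182045}{-164943} = 543^{2} \cdot \frac{1}{209577} - - \frac{182045}{164943} = 294849 \cdot \frac{1}{209577} + \frac{182045}{164943} = \frac{98283}{69859} + \frac{182045}{164943} = \frac{28928574524}{11522753037}$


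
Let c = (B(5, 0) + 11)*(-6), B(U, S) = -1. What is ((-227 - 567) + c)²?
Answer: 729316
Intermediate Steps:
c = -60 (c = (-1 + 11)*(-6) = 10*(-6) = -60)
((-227 - 567) + c)² = ((-227 - 567) - 60)² = (-794 - 60)² = (-854)² = 729316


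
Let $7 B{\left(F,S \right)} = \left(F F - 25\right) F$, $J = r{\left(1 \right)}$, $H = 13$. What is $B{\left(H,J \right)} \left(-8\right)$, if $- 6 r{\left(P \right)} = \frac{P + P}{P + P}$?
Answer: $- \frac{14976}{7} \approx -2139.4$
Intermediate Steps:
$r{\left(P \right)} = - \frac{1}{6}$ ($r{\left(P \right)} = - \frac{\left(P + P\right) \frac{1}{P + P}}{6} = - \frac{2 P \frac{1}{2 P}}{6} = \left(- \frac{1}{6}\right) 1 = - \frac{1}{6}$)
$J = - \frac{1}{6} \approx -0.16667$
$B{\left(F,S \right)} = \frac{F \left(-25 + F^{2}\right)}{7}$ ($B{\left(F,S \right)} = \frac{\left(F F - 25\right) F}{7} = \frac{\left(F^{2} - 25\right) F}{7} = \frac{\left(-25 + F^{2}\right) F}{7} = \frac{F \left(-25 + F^{2}\right)}{7}$)
$B{\left(H,J \right)} \left(-8\right) = \frac{1}{7} \cdot 13 \left(-25 + 13^{2}\right) \left(-8\right) = \frac{1}{7} \cdot 13 \left(-25 + 169\right) \left(-8\right) = \frac{1}{7} \cdot 13 \cdot 144 \left(-8\right) = \frac{1872}{7} \left(-8\right) = - \frac{14976}{7}$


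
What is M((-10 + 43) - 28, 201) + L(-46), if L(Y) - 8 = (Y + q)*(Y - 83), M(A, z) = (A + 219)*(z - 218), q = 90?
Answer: -9476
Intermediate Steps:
M(A, z) = (-218 + z)*(219 + A) (M(A, z) = (219 + A)*(-218 + z) = (-218 + z)*(219 + A))
L(Y) = 8 + (-83 + Y)*(90 + Y) (L(Y) = 8 + (Y + 90)*(Y - 83) = 8 + (90 + Y)*(-83 + Y) = 8 + (-83 + Y)*(90 + Y))
M((-10 + 43) - 28, 201) + L(-46) = (-47742 - 218*((-10 + 43) - 28) + 219*201 + ((-10 + 43) - 28)*201) + (-7462 + (-46)² + 7*(-46)) = (-47742 - 218*(33 - 28) + 44019 + (33 - 28)*201) + (-7462 + 2116 - 322) = (-47742 - 218*5 + 44019 + 5*201) - 5668 = (-47742 - 1090 + 44019 + 1005) - 5668 = -3808 - 5668 = -9476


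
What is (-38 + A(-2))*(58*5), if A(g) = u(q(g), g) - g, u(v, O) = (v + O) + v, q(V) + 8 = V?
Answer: -16820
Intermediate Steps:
q(V) = -8 + V
u(v, O) = O + 2*v (u(v, O) = (O + v) + v = O + 2*v)
A(g) = -16 + 2*g (A(g) = (g + 2*(-8 + g)) - g = (g + (-16 + 2*g)) - g = (-16 + 3*g) - g = -16 + 2*g)
(-38 + A(-2))*(58*5) = (-38 + (-16 + 2*(-2)))*(58*5) = (-38 + (-16 - 4))*290 = (-38 - 20)*290 = -58*290 = -16820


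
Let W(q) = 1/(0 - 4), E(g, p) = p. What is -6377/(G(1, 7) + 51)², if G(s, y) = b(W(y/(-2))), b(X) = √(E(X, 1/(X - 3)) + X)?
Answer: -4310852/(1326 + I*√377)² ≈ -2.4502 + 0.071771*I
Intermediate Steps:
W(q) = -¼ (W(q) = 1/(-4) = -¼)
b(X) = √(X + 1/(-3 + X)) (b(X) = √(1/(X - 3) + X) = √(1/(-3 + X) + X) = √(X + 1/(-3 + X)))
G(s, y) = I*√377/26 (G(s, y) = √((1 - (-3 - ¼)/4)/(-3 - ¼)) = √((1 - ¼*(-13/4))/(-13/4)) = √(-4*(1 + 13/16)/13) = √(-4/13*29/16) = √(-29/52) = I*√377/26)
-6377/(G(1, 7) + 51)² = -6377/(I*√377/26 + 51)² = -6377/(51 + I*√377/26)²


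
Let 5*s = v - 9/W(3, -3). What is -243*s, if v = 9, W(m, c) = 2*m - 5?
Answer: 0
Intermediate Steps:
W(m, c) = -5 + 2*m
s = 0 (s = (9 - 9/(-5 + 2*3))/5 = (9 - 9/(-5 + 6))/5 = (9 - 9/1)/5 = (9 - 9*1)/5 = (9 - 9)/5 = (⅕)*0 = 0)
-243*s = -243*0 = 0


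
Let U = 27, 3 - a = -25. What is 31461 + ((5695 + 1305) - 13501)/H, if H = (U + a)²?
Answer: 8651184/275 ≈ 31459.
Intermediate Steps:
a = 28 (a = 3 - 1*(-25) = 3 + 25 = 28)
H = 3025 (H = (27 + 28)² = 55² = 3025)
31461 + ((5695 + 1305) - 13501)/H = 31461 + ((5695 + 1305) - 13501)/3025 = 31461 + (7000 - 13501)*(1/3025) = 31461 - 6501*1/3025 = 31461 - 591/275 = 8651184/275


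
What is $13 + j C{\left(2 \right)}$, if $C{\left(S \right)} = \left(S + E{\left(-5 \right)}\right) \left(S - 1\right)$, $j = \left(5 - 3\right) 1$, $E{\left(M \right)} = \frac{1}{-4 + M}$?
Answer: $\frac{151}{9} \approx 16.778$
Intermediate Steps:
$j = 2$ ($j = 2 \cdot 1 = 2$)
$C{\left(S \right)} = \left(-1 + S\right) \left(- \frac{1}{9} + S\right)$ ($C{\left(S \right)} = \left(S + \frac{1}{-4 - 5}\right) \left(S - 1\right) = \left(S + \frac{1}{-9}\right) \left(-1 + S\right) = \left(S - \frac{1}{9}\right) \left(-1 + S\right) = \left(- \frac{1}{9} + S\right) \left(-1 + S\right) = \left(-1 + S\right) \left(- \frac{1}{9} + S\right)$)
$13 + j C{\left(2 \right)} = 13 + 2 \left(\frac{1}{9} + 2^{2} - \frac{20}{9}\right) = 13 + 2 \left(\frac{1}{9} + 4 - \frac{20}{9}\right) = 13 + 2 \cdot \frac{17}{9} = 13 + \frac{34}{9} = \frac{151}{9}$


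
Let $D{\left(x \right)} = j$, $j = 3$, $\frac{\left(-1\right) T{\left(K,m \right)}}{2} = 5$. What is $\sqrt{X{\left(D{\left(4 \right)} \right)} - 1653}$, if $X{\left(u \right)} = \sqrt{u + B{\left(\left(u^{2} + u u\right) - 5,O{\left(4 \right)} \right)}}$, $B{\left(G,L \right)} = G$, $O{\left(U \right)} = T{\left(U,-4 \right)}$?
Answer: $i \sqrt{1649} \approx 40.608 i$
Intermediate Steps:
$T{\left(K,m \right)} = -10$ ($T{\left(K,m \right)} = \left(-2\right) 5 = -10$)
$O{\left(U \right)} = -10$
$D{\left(x \right)} = 3$
$X{\left(u \right)} = \sqrt{-5 + u + 2 u^{2}}$ ($X{\left(u \right)} = \sqrt{u - \left(5 - u^{2} - u u\right)} = \sqrt{u + \left(\left(u^{2} + u^{2}\right) - 5\right)} = \sqrt{u + \left(2 u^{2} - 5\right)} = \sqrt{u + \left(-5 + 2 u^{2}\right)} = \sqrt{-5 + u + 2 u^{2}}$)
$\sqrt{X{\left(D{\left(4 \right)} \right)} - 1653} = \sqrt{\sqrt{-5 + 3 + 2 \cdot 3^{2}} - 1653} = \sqrt{\sqrt{-5 + 3 + 2 \cdot 9} - 1653} = \sqrt{\sqrt{-5 + 3 + 18} - 1653} = \sqrt{\sqrt{16} - 1653} = \sqrt{4 - 1653} = \sqrt{-1649} = i \sqrt{1649}$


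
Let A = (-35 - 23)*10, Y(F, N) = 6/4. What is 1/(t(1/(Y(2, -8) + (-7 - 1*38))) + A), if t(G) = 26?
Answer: -1/554 ≈ -0.0018051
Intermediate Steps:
Y(F, N) = 3/2 (Y(F, N) = 6*(¼) = 3/2)
A = -580 (A = -58*10 = -580)
1/(t(1/(Y(2, -8) + (-7 - 1*38))) + A) = 1/(26 - 580) = 1/(-554) = -1/554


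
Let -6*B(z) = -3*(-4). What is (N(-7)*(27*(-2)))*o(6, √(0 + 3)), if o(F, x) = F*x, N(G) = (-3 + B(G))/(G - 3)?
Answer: -162*√3 ≈ -280.59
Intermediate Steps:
B(z) = -2 (B(z) = -(-1)*(-4)/2 = -⅙*12 = -2)
N(G) = -5/(-3 + G) (N(G) = (-3 - 2)/(G - 3) = -5/(-3 + G))
(N(-7)*(27*(-2)))*o(6, √(0 + 3)) = ((-5/(-3 - 7))*(27*(-2)))*(6*√(0 + 3)) = (-5/(-10)*(-54))*(6*√3) = (-5*(-⅒)*(-54))*(6*√3) = ((½)*(-54))*(6*√3) = -162*√3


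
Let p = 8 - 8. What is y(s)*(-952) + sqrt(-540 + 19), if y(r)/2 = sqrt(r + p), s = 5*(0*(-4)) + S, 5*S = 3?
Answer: -1904*sqrt(15)/5 + I*sqrt(521) ≈ -1474.8 + 22.825*I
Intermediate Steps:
p = 0
S = 3/5 (S = (1/5)*3 = 3/5 ≈ 0.60000)
s = 3/5 (s = 5*(0*(-4)) + 3/5 = 5*0 + 3/5 = 0 + 3/5 = 3/5 ≈ 0.60000)
y(r) = 2*sqrt(r) (y(r) = 2*sqrt(r + 0) = 2*sqrt(r))
y(s)*(-952) + sqrt(-540 + 19) = (2*sqrt(3/5))*(-952) + sqrt(-540 + 19) = (2*(sqrt(15)/5))*(-952) + sqrt(-521) = (2*sqrt(15)/5)*(-952) + I*sqrt(521) = -1904*sqrt(15)/5 + I*sqrt(521)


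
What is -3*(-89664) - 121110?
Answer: 147882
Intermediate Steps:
-3*(-89664) - 121110 = 268992 - 121110 = 147882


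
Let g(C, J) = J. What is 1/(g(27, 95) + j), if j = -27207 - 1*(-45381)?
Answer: 1/18269 ≈ 5.4738e-5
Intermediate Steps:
j = 18174 (j = -27207 + 45381 = 18174)
1/(g(27, 95) + j) = 1/(95 + 18174) = 1/18269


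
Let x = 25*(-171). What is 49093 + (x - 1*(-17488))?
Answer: 62306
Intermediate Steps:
x = -4275
49093 + (x - 1*(-17488)) = 49093 + (-4275 - 1*(-17488)) = 49093 + (-4275 + 17488) = 49093 + 13213 = 62306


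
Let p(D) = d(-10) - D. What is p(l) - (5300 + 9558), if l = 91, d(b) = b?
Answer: -14959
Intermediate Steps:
p(D) = -10 - D
p(l) - (5300 + 9558) = (-10 - 1*91) - (5300 + 9558) = (-10 - 91) - 1*14858 = -101 - 14858 = -14959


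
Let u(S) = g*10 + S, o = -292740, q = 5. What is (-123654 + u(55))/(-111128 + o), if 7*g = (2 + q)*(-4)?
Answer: 123639/403868 ≈ 0.30614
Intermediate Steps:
g = -4 (g = ((2 + 5)*(-4))/7 = (7*(-4))/7 = (⅐)*(-28) = -4)
u(S) = -40 + S (u(S) = -4*10 + S = -40 + S)
(-123654 + u(55))/(-111128 + o) = (-123654 + (-40 + 55))/(-111128 - 292740) = (-123654 + 15)/(-403868) = -123639*(-1/403868) = 123639/403868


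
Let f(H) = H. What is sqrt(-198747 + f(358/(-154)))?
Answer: I*sqrt(1178384746)/77 ≈ 445.81*I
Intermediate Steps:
sqrt(-198747 + f(358/(-154))) = sqrt(-198747 + 358/(-154)) = sqrt(-198747 + 358*(-1/154)) = sqrt(-198747 - 179/77) = sqrt(-15303698/77) = I*sqrt(1178384746)/77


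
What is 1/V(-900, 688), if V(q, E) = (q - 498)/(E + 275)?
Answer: -321/466 ≈ -0.68884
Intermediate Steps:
V(q, E) = (-498 + q)/(275 + E)
1/V(-900, 688) = 1/((-498 - 900)/(275 + 688)) = 1/(-1398/963) = 1/((1/963)*(-1398)) = 1/(-466/321) = -321/466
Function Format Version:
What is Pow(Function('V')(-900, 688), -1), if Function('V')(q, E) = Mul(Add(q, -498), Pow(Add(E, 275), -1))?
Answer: Rational(-321, 466) ≈ -0.68884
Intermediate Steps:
Function('V')(q, E) = Mul(Pow(Add(275, E), -1), Add(-498, q)) (Function('V')(q, E) = Mul(Add(-498, q), Pow(Add(275, E), -1)) = Mul(Pow(Add(275, E), -1), Add(-498, q)))
Pow(Function('V')(-900, 688), -1) = Pow(Mul(Pow(Add(275, 688), -1), Add(-498, -900)), -1) = Pow(Mul(Pow(963, -1), -1398), -1) = Pow(Mul(Rational(1, 963), -1398), -1) = Pow(Rational(-466, 321), -1) = Rational(-321, 466)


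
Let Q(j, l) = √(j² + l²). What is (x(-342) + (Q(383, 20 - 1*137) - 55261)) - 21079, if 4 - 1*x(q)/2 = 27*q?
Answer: -57864 + √160378 ≈ -57464.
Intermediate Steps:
x(q) = 8 - 54*q
(x(-342) + (Q(383, 20 - 1*137) - 55261)) - 21079 = ((8 - 54*(-342)) + (√(383² + (20 - 1*137)²) - 55261)) - 21079 = ((8 + 18468) + (√(146689 + (20 - 137)²) - 55261)) - 21079 = (18476 + (√(146689 + (-117)²) - 55261)) - 21079 = (18476 + (√(146689 + 13689) - 55261)) - 21079 = (18476 + (√160378 - 55261)) - 21079 = (18476 + (-55261 + √160378)) - 21079 = (-36785 + √160378) - 21079 = -57864 + √160378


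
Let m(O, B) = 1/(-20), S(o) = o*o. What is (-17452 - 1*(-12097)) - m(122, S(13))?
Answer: -107099/20 ≈ -5355.0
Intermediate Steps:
S(o) = o²
m(O, B) = -1/20
(-17452 - 1*(-12097)) - m(122, S(13)) = (-17452 - 1*(-12097)) - 1*(-1/20) = (-17452 + 12097) + 1/20 = -5355 + 1/20 = -107099/20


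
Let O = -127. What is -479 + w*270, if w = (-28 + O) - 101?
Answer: -69599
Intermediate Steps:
w = -256 (w = (-28 - 127) - 101 = -155 - 101 = -256)
-479 + w*270 = -479 - 256*270 = -479 - 69120 = -69599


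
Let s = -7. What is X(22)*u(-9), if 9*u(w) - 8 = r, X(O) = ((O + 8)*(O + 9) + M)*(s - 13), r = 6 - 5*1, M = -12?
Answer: -18360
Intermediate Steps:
r = 1 (r = 6 - 5 = 1)
X(O) = 240 - 20*(8 + O)*(9 + O) (X(O) = ((O + 8)*(O + 9) - 12)*(-7 - 13) = ((8 + O)*(9 + O) - 12)*(-20) = (-12 + (8 + O)*(9 + O))*(-20) = 240 - 20*(8 + O)*(9 + O))
u(w) = 1 (u(w) = 8/9 + (⅑)*1 = 8/9 + ⅑ = 1)
X(22)*u(-9) = (-1200 - 340*22 - 20*22²)*1 = (-1200 - 7480 - 20*484)*1 = (-1200 - 7480 - 9680)*1 = -18360*1 = -18360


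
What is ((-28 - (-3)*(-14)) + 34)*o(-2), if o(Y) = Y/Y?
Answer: -36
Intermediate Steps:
o(Y) = 1
((-28 - (-3)*(-14)) + 34)*o(-2) = ((-28 - (-3)*(-14)) + 34)*1 = ((-28 - 1*42) + 34)*1 = ((-28 - 42) + 34)*1 = (-70 + 34)*1 = -36*1 = -36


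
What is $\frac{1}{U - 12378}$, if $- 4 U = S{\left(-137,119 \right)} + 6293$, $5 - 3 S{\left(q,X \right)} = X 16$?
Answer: $- \frac{1}{13793} \approx -7.2501 \cdot 10^{-5}$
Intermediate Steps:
$S{\left(q,X \right)} = \frac{5}{3} - \frac{16 X}{3}$ ($S{\left(q,X \right)} = \frac{5}{3} - \frac{X 16}{3} = \frac{5}{3} - \frac{16 X}{3}$)
$U = -1415$ ($U = - \frac{\left(\frac{5}{3} - \frac{1904}{3}\right) + 6293}{4} = - \frac{-633 + 6293}{4} = \left(- \frac{1}{4}\right) 5660 = -1415$)
$\frac{1}{U - 12378} = \frac{1}{-1415 - 12378} = \frac{1}{-13793} = - \frac{1}{13793}$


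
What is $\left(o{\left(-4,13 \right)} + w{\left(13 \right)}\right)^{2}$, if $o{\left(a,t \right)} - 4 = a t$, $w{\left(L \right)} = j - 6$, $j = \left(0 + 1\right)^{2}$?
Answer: $2809$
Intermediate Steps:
$j = 1$ ($j = 1^{2} = 1$)
$w{\left(L \right)} = -5$ ($w{\left(L \right)} = 1 - 6 = -5$)
$o{\left(a,t \right)} = 4 + a t$
$\left(o{\left(-4,13 \right)} + w{\left(13 \right)}\right)^{2} = \left(\left(4 - 52\right) - 5\right)^{2} = \left(-48 - 5\right)^{2} = \left(-53\right)^{2} = 2809$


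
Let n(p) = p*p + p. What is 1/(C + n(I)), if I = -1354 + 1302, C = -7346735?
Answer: -1/7344083 ≈ -1.3616e-7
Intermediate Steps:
I = -52
n(p) = p + p**2 (n(p) = p**2 + p = p + p**2)
1/(C + n(I)) = 1/(-7346735 - 52*(1 - 52)) = 1/(-7346735 - 52*(-51)) = 1/(-7346735 + 2652) = 1/(-7344083) = -1/7344083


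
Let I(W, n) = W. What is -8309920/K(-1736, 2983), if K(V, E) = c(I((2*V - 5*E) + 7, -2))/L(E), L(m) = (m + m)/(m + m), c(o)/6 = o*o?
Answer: -51937/12668415 ≈ -0.0040997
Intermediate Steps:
c(o) = 6*o² (c(o) = 6*(o*o) = 6*o²)
L(m) = 1 (L(m) = (2*m)/((2*m)) = (2*m)*(1/(2*m)) = 1)
K(V, E) = 6*(7 - 5*E + 2*V)² (K(V, E) = (6*((2*V - 5*E) + 7)²)/1 = (6*((-5*E + 2*V) + 7)²)*1 = (6*(7 - 5*E + 2*V)²)*1 = 6*(7 - 5*E + 2*V)²)
-8309920/K(-1736, 2983) = -8309920*1/(6*(7 - 5*2983 + 2*(-1736))²) = -8309920*1/(6*(7 - 14915 - 3472)²) = -8309920/(6*(-18380)²) = -8309920/(6*337824400) = -8309920/2026946400 = -8309920*1/2026946400 = -51937/12668415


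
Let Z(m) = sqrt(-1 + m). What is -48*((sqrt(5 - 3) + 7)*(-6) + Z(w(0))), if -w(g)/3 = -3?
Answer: 2016 + 192*sqrt(2) ≈ 2287.5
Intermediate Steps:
w(g) = 9 (w(g) = -3*(-3) = 9)
-48*((sqrt(5 - 3) + 7)*(-6) + Z(w(0))) = -48*((sqrt(5 - 3) + 7)*(-6) + sqrt(-1 + 9)) = -48*((sqrt(2) + 7)*(-6) + sqrt(8)) = -48*((7 + sqrt(2))*(-6) + 2*sqrt(2)) = -48*((-42 - 6*sqrt(2)) + 2*sqrt(2)) = -48*(-42 - 4*sqrt(2)) = 2016 + 192*sqrt(2)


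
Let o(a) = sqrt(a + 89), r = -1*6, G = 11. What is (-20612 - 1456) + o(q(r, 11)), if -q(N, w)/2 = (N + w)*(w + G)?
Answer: -22068 + I*sqrt(131) ≈ -22068.0 + 11.446*I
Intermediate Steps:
r = -6
q(N, w) = -2*(11 + w)*(N + w) (q(N, w) = -2*(N + w)*(w + 11) = -2*(N + w)*(11 + w) = -2*(11 + w)*(N + w))
o(a) = sqrt(89 + a)
(-20612 - 1456) + o(q(r, 11)) = (-20612 - 1456) + sqrt(89 + (-22*(-6) - 22*11 - 2*11**2 - 2*(-6)*11)) = -22068 + sqrt(89 + (132 - 242 - 2*121 + 132)) = -22068 + sqrt(89 + (132 - 242 - 242 + 132)) = -22068 + sqrt(89 - 220) = -22068 + sqrt(-131) = -22068 + I*sqrt(131)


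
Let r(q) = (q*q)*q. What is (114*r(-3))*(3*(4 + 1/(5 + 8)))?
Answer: -489402/13 ≈ -37646.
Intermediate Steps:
r(q) = q³ (r(q) = q²*q = q³)
(114*r(-3))*(3*(4 + 1/(5 + 8))) = (114*(-3)³)*(3*(4 + 1/(5 + 8))) = (114*(-27))*(3*(4 + 1/13)) = -9234*(4 + 1/13) = -9234*53/13 = -3078*159/13 = -489402/13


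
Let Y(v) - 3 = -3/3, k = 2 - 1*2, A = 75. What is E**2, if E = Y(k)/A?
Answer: 4/5625 ≈ 0.00071111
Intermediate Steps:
k = 0 (k = 2 - 2 = 0)
Y(v) = 2 (Y(v) = 3 - 3/3 = 3 - 3*1/3 = 3 - 1 = 2)
E = 2/75 ≈ 0.026667
E**2 = (2/75)**2 = 4/5625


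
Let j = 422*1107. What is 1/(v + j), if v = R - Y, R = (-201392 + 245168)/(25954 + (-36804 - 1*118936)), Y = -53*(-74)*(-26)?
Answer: 21631/12310757210 ≈ 1.7571e-6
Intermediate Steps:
Y = -101972 (Y = 3922*(-26) = -101972)
j = 467154
R = -7296/21631 (R = 43776/(25954 + (-36804 - 118936)) = 43776/(25954 - 155740) = 43776/(-129786) = 43776*(-1/129786) = -7296/21631 ≈ -0.33729)
v = 2205749036/21631 (v = -7296/21631 - 1*(-101972) = -7296/21631 + 101972 = 2205749036/21631 ≈ 1.0197e+5)
1/(v + j) = 1/(2205749036/21631 + 467154) = 1/(12310757210/21631) = 21631/12310757210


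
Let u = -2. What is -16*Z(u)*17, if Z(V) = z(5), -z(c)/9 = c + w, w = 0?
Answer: 12240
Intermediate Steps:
z(c) = -9*c (z(c) = -9*(c + 0) = -9*c)
Z(V) = -45 (Z(V) = -9*5 = -45)
-16*Z(u)*17 = -16*(-45)*17 = 720*17 = 12240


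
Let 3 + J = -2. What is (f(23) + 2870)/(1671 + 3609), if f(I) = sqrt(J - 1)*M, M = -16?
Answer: 287/528 - I*sqrt(6)/330 ≈ 0.54356 - 0.0074227*I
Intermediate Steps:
J = -5 (J = -3 - 2 = -5)
f(I) = -16*I*sqrt(6) (f(I) = sqrt(-5 - 1)*(-16) = sqrt(-6)*(-16) = (I*sqrt(6))*(-16) = -16*I*sqrt(6))
(f(23) + 2870)/(1671 + 3609) = (-16*I*sqrt(6) + 2870)/(1671 + 3609) = (2870 - 16*I*sqrt(6))/5280 = (2870 - 16*I*sqrt(6))*(1/5280) = 287/528 - I*sqrt(6)/330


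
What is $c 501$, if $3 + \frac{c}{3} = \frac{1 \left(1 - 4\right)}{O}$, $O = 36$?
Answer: $- \frac{18537}{4} \approx -4634.3$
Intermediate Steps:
$c = - \frac{37}{4}$ ($c = -9 + 3 \frac{1 \left(1 - 4\right)}{36} = -9 + 3 \cdot 1 \left(-3\right) \frac{1}{36} = -9 + 3 \left(\left(-3\right) \frac{1}{36}\right) = -9 + 3 \left(- \frac{1}{12}\right) = -9 - \frac{1}{4} = - \frac{37}{4} \approx -9.25$)
$c 501 = \left(- \frac{37}{4}\right) 501 = - \frac{18537}{4}$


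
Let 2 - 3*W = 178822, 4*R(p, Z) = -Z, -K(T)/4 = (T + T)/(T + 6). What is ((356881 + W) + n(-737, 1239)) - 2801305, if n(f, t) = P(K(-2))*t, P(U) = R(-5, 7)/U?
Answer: -120219491/48 ≈ -2.5046e+6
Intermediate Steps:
K(T) = -8*T/(6 + T) (K(T) = -4*(T + T)/(T + 6) = -4*2*T/(6 + T) = -8*T/(6 + T))
R(p, Z) = -Z/4 (R(p, Z) = (-Z)/4 = -Z/4)
W = -178820/3 (W = ⅔ - ⅓*178822 = ⅔ - 178822/3 = -178820/3 ≈ -59607.)
P(U) = -7/(4*U) (P(U) = (-¼*7)/U = -7/(4*U))
n(f, t) = -7*t/16 (n(f, t) = (-7/(4*((-8*(-2)/(6 - 2)))))*t = (-7/(4*((-8*(-2)/4))))*t = (-7/(4*((-8*(-2)*¼))))*t = (-7/4/4)*t = (-7/4*¼)*t = -7*t/16)
((356881 + W) + n(-737, 1239)) - 2801305 = ((356881 - 178820/3) - 7/16*1239) - 2801305 = (891823/3 - 8673/16) - 2801305 = 14243149/48 - 2801305 = -120219491/48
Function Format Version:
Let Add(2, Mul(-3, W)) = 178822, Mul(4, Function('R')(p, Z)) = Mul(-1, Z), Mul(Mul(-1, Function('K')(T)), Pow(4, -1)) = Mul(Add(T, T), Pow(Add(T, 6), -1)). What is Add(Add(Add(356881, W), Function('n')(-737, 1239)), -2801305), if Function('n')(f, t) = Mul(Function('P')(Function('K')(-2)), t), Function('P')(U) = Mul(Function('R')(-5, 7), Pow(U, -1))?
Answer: Rational(-120219491, 48) ≈ -2.5046e+6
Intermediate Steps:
Function('K')(T) = Mul(-8, T, Pow(Add(6, T), -1)) (Function('K')(T) = Mul(-4, Mul(Add(T, T), Pow(Add(T, 6), -1))) = Mul(-4, Mul(Mul(2, T), Pow(Add(6, T), -1))) = Mul(-4, Mul(2, T, Pow(Add(6, T), -1))) = Mul(-8, T, Pow(Add(6, T), -1)))
Function('R')(p, Z) = Mul(Rational(-1, 4), Z) (Function('R')(p, Z) = Mul(Rational(1, 4), Mul(-1, Z)) = Mul(Rational(-1, 4), Z))
W = Rational(-178820, 3) (W = Add(Rational(2, 3), Mul(Rational(-1, 3), 178822)) = Add(Rational(2, 3), Rational(-178822, 3)) = Rational(-178820, 3) ≈ -59607.)
Function('P')(U) = Mul(Rational(-7, 4), Pow(U, -1)) (Function('P')(U) = Mul(Mul(Rational(-1, 4), 7), Pow(U, -1)) = Mul(Rational(-7, 4), Pow(U, -1)))
Function('n')(f, t) = Mul(Rational(-7, 16), t) (Function('n')(f, t) = Mul(Mul(Rational(-7, 4), Pow(Mul(-8, -2, Pow(Add(6, -2), -1)), -1)), t) = Mul(Mul(Rational(-7, 4), Pow(Mul(-8, -2, Pow(4, -1)), -1)), t) = Mul(Mul(Rational(-7, 4), Pow(Mul(-8, -2, Rational(1, 4)), -1)), t) = Mul(Mul(Rational(-7, 4), Pow(4, -1)), t) = Mul(Mul(Rational(-7, 4), Rational(1, 4)), t) = Mul(Rational(-7, 16), t))
Add(Add(Add(356881, W), Function('n')(-737, 1239)), -2801305) = Add(Add(Add(356881, Rational(-178820, 3)), Mul(Rational(-7, 16), 1239)), -2801305) = Add(Add(Rational(891823, 3), Rational(-8673, 16)), -2801305) = Add(Rational(14243149, 48), -2801305) = Rational(-120219491, 48)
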